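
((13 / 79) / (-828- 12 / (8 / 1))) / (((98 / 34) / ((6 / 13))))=-68 / 2140663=-0.00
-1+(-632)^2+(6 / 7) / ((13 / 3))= 36347511 / 91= 399423.20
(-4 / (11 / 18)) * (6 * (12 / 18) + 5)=-648 / 11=-58.91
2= 2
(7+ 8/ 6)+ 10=55/ 3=18.33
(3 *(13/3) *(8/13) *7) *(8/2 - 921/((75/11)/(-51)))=386012.48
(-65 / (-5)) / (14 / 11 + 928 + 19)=143 / 10431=0.01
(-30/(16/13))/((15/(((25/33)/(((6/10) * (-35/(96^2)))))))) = 41600/77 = 540.26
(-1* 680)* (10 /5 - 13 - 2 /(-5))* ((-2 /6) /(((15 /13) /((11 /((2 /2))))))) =-1030744 /45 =-22905.42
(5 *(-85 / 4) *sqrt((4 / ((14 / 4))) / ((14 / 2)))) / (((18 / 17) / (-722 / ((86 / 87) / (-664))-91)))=-150643670375 *sqrt(2) / 10836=-19660605.55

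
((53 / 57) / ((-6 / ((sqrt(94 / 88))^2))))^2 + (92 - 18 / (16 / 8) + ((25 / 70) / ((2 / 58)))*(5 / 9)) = 140727006991 / 1585096128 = 88.78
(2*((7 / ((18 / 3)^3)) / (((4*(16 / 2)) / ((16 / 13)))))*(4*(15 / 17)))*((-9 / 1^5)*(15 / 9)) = -175 / 1326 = -0.13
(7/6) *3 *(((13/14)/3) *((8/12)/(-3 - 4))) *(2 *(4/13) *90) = -40/7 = -5.71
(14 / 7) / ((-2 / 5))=-5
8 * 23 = 184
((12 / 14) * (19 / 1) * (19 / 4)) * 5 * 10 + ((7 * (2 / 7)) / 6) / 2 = 162457 / 42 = 3868.02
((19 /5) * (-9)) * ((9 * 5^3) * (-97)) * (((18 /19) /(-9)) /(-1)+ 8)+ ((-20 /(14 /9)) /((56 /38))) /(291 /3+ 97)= 575102542545 /19012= 30249449.96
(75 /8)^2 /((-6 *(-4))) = 1875 /512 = 3.66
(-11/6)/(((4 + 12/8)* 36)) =-1/108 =-0.01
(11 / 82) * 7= 77 / 82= 0.94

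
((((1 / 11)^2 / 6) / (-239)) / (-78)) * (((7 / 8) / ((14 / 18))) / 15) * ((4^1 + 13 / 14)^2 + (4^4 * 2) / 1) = 105113 / 35369093760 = 0.00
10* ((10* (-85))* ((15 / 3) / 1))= -42500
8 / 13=0.62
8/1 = 8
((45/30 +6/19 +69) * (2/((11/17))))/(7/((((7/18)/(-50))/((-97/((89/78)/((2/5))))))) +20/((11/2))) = 4071483/569333480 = 0.01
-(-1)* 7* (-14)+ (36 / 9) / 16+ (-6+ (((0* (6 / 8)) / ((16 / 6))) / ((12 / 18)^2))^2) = -415 / 4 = -103.75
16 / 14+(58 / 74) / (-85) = 24957 / 22015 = 1.13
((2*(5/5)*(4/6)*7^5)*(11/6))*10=3697540/9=410837.78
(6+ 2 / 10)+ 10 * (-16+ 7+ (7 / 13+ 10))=1403 / 65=21.58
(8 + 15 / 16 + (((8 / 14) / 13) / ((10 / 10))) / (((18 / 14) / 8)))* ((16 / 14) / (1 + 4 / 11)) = 189673 / 24570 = 7.72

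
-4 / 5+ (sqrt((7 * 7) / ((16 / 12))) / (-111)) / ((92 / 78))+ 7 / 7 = 1 / 5 -91 * sqrt(3) / 3404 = 0.15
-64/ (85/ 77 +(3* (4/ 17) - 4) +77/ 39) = 816816/ 2755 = 296.48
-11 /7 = -1.57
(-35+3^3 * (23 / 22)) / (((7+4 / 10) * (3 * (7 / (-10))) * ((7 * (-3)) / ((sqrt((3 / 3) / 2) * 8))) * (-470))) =0.00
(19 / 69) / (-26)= -19 / 1794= -0.01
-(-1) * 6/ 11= 6/ 11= 0.55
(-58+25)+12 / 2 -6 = -33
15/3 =5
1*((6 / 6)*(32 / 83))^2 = 1024 / 6889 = 0.15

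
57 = 57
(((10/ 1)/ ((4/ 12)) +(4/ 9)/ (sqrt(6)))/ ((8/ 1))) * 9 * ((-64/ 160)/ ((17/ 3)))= -81/ 34- sqrt(6)/ 170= -2.40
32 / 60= 8 / 15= 0.53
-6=-6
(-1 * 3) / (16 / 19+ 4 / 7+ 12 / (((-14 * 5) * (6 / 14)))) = -1995 / 674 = -2.96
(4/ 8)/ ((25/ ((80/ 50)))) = 4/ 125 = 0.03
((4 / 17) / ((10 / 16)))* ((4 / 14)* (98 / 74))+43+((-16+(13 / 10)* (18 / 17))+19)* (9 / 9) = 8791 / 185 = 47.52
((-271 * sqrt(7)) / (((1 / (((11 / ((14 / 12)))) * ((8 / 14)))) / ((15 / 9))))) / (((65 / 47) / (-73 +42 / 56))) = 80981846 * sqrt(7) / 637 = 336354.51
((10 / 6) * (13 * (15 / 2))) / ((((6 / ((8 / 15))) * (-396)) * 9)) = -65 / 16038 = -0.00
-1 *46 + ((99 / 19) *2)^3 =7446878 / 6859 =1085.71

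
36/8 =9/2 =4.50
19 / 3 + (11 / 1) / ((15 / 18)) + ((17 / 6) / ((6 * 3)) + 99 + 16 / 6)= 65533 / 540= 121.36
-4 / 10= -2 / 5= -0.40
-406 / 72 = -203 / 36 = -5.64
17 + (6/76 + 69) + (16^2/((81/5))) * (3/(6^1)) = 289271/3078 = 93.98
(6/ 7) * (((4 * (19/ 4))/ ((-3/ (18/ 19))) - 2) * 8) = -384/ 7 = -54.86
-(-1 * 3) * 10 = 30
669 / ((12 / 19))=1059.25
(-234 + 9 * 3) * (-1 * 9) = 1863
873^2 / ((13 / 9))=6859161 / 13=527627.77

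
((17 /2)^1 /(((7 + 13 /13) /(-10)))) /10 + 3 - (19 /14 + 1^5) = -47 /112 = -0.42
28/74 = 14/37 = 0.38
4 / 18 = 2 / 9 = 0.22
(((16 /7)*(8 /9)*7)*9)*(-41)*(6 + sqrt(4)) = -41984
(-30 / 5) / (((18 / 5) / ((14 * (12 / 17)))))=-16.47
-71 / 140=-0.51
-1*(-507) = 507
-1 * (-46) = 46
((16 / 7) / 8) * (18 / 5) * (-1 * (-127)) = 4572 / 35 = 130.63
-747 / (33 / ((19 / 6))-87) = 9.75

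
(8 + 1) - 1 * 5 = 4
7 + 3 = 10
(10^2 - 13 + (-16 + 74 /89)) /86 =6393 /7654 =0.84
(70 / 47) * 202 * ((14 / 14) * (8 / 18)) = 56560 / 423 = 133.71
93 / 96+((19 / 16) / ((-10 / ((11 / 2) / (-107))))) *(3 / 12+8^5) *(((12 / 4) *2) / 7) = 82647151 / 479360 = 172.41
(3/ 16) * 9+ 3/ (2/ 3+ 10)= 63/ 32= 1.97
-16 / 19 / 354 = -8 / 3363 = -0.00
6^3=216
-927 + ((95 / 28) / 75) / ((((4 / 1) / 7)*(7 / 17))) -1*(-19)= -1525117 / 1680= -907.81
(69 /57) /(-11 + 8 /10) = -115 /969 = -0.12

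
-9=-9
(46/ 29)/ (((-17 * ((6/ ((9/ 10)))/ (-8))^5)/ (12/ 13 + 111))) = 25.99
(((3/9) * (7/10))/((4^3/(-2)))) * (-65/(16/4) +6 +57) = -1309/3840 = -0.34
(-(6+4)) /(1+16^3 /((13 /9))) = -130 /36877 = -0.00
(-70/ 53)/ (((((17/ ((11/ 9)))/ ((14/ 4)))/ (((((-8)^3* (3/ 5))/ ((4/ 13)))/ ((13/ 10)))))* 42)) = 49280/ 8109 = 6.08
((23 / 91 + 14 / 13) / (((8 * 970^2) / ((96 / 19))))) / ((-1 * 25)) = -363 / 10167600625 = -0.00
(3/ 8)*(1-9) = -3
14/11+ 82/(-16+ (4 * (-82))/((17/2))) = -1171/5104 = -0.23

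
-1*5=-5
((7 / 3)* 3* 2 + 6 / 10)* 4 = 292 / 5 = 58.40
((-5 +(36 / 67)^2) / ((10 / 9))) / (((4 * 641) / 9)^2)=-15417621 / 295111169440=-0.00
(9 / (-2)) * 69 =-621 / 2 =-310.50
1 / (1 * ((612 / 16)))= 4 / 153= 0.03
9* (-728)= -6552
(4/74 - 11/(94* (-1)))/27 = 0.01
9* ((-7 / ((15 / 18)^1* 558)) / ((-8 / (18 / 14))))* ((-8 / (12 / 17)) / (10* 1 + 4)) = -153 / 8680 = -0.02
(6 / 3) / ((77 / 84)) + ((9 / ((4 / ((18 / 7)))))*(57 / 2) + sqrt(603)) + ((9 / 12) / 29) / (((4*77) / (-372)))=3*sqrt(67) + 373008 / 2233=191.60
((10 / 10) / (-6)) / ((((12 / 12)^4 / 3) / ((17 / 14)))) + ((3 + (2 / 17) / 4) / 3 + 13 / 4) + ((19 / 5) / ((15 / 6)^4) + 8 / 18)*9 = 8.53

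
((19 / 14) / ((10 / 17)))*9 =2907 / 140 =20.76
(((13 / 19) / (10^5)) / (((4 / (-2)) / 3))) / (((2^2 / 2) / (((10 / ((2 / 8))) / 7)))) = -39 / 1330000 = -0.00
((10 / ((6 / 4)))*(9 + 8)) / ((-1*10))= -34 / 3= -11.33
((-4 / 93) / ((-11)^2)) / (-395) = 4 / 4444935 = 0.00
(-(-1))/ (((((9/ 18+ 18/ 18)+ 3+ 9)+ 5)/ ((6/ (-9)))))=-4/ 111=-0.04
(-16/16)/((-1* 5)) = 1/5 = 0.20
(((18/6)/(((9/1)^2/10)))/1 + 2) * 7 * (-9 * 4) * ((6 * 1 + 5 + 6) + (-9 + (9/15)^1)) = -77056/15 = -5137.07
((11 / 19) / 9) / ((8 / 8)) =11 / 171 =0.06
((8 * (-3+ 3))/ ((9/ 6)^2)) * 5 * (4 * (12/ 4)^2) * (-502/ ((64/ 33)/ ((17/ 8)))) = 0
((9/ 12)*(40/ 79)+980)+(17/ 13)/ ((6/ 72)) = 1022966/ 1027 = 996.07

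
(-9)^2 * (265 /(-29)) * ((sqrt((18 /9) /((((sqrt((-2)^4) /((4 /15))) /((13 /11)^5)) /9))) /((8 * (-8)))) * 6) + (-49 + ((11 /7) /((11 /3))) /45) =-5144 /105 + 2176551 * sqrt(4290) /1235168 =66.43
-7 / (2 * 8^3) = -7 / 1024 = -0.01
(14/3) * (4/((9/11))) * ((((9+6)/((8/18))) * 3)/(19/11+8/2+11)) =12705/92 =138.10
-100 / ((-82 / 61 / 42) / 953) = 122079300 / 41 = 2977543.90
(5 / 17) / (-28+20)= -5 / 136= -0.04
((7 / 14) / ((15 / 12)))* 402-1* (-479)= 3199 / 5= 639.80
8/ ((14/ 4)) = 16/ 7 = 2.29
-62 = -62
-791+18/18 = -790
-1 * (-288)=288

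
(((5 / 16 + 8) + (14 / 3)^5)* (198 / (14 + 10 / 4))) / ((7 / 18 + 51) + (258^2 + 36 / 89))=768737767 / 1920933018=0.40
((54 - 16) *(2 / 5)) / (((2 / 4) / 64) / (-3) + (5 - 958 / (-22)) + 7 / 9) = 963072 / 3124955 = 0.31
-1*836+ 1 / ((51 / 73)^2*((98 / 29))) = -212940187 / 254898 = -835.39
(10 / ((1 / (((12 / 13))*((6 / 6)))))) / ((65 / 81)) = 1944 / 169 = 11.50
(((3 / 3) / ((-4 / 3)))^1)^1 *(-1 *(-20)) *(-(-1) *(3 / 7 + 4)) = -66.43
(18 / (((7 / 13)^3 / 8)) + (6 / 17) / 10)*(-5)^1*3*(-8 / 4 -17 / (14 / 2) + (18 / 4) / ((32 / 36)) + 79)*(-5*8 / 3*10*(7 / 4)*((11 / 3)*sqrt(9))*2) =65959438592025 / 11662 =5655928536.45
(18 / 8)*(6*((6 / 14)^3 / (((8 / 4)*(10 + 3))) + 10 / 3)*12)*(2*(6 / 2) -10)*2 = -19280376 / 4459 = -4323.92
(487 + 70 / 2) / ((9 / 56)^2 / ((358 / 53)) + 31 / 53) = 31060286208 / 35030857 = 886.66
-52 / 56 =-13 / 14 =-0.93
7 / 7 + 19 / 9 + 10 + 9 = 199 / 9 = 22.11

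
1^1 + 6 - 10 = -3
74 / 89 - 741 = -65875 / 89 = -740.17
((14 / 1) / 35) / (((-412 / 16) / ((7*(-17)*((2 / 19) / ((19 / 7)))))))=13328 / 185915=0.07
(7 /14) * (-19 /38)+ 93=92.75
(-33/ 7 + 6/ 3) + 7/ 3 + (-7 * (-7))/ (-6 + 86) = 389/ 1680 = 0.23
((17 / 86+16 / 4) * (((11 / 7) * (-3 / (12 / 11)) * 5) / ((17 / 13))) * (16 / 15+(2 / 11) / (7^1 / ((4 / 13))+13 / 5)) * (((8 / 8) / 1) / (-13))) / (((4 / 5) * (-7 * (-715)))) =0.00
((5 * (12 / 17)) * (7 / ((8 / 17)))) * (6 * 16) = 5040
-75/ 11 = -6.82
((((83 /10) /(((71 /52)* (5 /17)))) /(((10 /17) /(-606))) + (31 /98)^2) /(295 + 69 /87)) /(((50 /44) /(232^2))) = -7790201362690180016 /2284844121875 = -3409511.09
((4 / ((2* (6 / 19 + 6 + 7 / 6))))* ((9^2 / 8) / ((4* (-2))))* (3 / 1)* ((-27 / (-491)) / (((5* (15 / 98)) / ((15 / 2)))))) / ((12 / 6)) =-18324873 / 67011680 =-0.27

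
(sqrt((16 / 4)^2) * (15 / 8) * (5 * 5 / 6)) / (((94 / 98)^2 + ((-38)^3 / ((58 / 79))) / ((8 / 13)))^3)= -84393788386297250 / 4837938571954254702117825119511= -0.00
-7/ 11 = -0.64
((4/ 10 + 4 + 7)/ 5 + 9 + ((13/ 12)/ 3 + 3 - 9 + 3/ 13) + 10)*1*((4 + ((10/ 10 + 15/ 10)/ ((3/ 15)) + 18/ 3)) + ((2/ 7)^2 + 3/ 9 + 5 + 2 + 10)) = 435840247/ 687960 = 633.53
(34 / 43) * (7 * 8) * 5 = 9520 / 43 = 221.40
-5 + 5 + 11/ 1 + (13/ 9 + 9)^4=78147067/ 6561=11910.85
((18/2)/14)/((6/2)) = 3/14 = 0.21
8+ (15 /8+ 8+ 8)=207 /8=25.88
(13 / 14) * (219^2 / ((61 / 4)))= 1246986 / 427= 2920.34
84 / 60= 7 / 5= 1.40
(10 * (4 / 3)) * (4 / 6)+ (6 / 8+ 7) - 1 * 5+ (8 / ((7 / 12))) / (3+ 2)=18121 / 1260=14.38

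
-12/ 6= -2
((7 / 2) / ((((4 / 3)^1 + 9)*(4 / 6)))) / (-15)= -21 / 620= -0.03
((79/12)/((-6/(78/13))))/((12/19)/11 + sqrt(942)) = 16511/41147358-3450799 * sqrt(942)/493768296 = -0.21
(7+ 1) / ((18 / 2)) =8 / 9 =0.89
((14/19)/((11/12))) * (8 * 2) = 12.86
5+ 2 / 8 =21 / 4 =5.25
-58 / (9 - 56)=58 / 47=1.23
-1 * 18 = -18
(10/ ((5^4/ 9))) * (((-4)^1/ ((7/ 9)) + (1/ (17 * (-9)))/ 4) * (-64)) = 705248/ 14875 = 47.41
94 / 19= 4.95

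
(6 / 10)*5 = 3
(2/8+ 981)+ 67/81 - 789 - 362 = -54731/324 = -168.92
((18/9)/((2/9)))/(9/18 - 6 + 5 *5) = 6/13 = 0.46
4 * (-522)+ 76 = -2012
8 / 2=4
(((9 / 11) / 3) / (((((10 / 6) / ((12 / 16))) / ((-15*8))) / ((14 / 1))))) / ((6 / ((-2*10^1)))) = 7560 / 11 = 687.27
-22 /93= -0.24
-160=-160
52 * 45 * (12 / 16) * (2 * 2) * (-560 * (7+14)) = -82555200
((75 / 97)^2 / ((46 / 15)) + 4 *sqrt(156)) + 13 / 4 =2982041 / 865628 + 8 *sqrt(39) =53.40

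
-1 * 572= -572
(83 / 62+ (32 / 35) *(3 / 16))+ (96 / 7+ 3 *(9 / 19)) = 686293 / 41230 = 16.65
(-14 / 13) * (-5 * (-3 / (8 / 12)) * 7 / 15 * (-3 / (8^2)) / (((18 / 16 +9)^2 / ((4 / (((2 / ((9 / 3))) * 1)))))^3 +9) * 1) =1605632 / 15136662047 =0.00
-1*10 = -10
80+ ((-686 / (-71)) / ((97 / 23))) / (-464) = 127814831 / 1597784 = 80.00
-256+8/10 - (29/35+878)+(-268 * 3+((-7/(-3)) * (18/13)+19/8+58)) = -6822899/3640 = -1874.42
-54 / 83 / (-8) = 27 / 332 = 0.08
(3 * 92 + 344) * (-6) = -3720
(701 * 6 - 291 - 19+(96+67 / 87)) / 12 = 347371 / 1044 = 332.73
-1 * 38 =-38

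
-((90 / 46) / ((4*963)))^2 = -25 / 96904336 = -0.00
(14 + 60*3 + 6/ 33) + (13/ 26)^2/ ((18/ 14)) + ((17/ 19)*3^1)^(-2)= 22261081/ 114444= 194.52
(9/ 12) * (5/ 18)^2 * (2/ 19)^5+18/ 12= 200564119/ 133709346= 1.50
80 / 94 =40 / 47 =0.85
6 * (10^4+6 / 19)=1140036 / 19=60001.89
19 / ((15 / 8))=152 / 15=10.13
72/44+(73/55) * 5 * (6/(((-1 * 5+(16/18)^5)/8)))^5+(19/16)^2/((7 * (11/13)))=-23929242609697575170094996716199729119/24557658656257560312319478806784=-974410.59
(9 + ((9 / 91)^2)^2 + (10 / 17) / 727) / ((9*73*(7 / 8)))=61027426592000 / 3897735019852401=0.02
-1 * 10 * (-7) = 70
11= 11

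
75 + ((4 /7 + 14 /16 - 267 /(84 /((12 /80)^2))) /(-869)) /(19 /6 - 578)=1258816066197 /16784213600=75.00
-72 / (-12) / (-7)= -6 / 7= -0.86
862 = 862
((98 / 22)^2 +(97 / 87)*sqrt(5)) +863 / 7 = 97*sqrt(5) / 87 +121230 / 847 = 145.62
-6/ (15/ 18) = -36/ 5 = -7.20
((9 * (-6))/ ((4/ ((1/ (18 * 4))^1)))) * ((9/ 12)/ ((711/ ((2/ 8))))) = -1/ 20224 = -0.00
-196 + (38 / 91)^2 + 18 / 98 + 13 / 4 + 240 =1576969 / 33124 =47.61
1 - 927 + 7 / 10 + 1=-9243 / 10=-924.30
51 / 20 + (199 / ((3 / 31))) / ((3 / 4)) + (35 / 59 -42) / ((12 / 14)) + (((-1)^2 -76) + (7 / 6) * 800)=37747231 / 10620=3554.35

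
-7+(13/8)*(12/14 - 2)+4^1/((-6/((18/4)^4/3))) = -5599/56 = -99.98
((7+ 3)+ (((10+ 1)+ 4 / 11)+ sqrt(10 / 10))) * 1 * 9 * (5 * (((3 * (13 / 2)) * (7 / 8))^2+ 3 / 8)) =413049375 / 1408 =293358.93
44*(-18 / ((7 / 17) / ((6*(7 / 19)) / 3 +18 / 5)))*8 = -44377344 / 665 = -66732.85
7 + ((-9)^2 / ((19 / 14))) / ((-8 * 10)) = 4753 / 760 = 6.25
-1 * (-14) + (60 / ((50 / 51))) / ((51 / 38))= 298 / 5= 59.60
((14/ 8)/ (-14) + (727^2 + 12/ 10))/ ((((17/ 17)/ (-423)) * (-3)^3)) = 993636541/ 120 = 8280304.51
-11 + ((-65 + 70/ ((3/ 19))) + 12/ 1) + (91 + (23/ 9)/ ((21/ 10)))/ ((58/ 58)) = 89123/ 189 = 471.55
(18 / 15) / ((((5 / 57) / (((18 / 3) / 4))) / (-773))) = -396549 / 25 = -15861.96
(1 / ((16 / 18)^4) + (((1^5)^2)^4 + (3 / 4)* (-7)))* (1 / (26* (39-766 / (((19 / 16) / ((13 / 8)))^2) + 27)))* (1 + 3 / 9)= 3915767 / 39455969280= 0.00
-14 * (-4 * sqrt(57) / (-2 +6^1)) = 14 * sqrt(57) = 105.70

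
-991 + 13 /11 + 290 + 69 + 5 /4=-27701 /44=-629.57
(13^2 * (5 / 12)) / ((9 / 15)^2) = 21125 / 108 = 195.60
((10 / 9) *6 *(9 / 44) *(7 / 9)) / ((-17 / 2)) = -70 / 561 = -0.12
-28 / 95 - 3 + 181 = 16882 / 95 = 177.71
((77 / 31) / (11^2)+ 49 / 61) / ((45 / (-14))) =-26656 / 104005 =-0.26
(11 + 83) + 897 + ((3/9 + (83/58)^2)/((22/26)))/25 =2750634703/2775300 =991.11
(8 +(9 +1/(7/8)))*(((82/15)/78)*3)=5207/1365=3.81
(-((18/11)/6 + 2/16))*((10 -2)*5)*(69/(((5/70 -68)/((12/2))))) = 338100/3487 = 96.96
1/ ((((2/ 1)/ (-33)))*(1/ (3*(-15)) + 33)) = -0.50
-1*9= -9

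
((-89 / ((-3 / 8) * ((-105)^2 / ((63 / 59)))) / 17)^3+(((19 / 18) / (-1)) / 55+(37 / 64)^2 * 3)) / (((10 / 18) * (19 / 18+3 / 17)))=19410027405115659946629 / 13508341014328160000000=1.44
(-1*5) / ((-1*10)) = 1 / 2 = 0.50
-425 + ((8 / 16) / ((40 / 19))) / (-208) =-7072019 / 16640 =-425.00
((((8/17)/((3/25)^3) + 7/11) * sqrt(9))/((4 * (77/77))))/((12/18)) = 1378213/4488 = 307.09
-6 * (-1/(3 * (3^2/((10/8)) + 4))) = 5/28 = 0.18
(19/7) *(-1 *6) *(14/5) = -228/5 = -45.60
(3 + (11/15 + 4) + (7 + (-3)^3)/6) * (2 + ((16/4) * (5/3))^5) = 70410692/1215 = 57951.19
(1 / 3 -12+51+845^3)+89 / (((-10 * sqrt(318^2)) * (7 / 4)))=603351164.32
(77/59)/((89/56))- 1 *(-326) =326.82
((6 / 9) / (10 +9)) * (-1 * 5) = -10 / 57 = -0.18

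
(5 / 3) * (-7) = -35 / 3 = -11.67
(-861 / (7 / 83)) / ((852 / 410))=-697615 / 142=-4912.78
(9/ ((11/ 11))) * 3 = 27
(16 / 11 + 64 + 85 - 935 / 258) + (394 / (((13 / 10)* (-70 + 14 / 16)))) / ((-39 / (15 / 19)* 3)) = 246695024705 / 1679796118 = 146.86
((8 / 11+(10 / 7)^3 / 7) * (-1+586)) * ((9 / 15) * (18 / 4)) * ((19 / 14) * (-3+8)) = 2266392960 / 184877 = 12258.92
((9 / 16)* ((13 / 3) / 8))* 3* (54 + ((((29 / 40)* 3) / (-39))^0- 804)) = -87633 / 128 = -684.63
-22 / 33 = -2 / 3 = -0.67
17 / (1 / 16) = 272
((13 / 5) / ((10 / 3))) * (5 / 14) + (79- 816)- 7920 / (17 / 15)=-18385397 / 2380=-7724.96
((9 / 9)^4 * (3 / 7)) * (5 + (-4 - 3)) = -6 / 7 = -0.86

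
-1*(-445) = 445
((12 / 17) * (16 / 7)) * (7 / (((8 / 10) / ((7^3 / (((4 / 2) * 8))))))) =302.65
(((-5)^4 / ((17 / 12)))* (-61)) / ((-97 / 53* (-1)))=-24247500 / 1649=-14704.37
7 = 7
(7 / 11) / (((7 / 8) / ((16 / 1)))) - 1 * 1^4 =117 / 11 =10.64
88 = 88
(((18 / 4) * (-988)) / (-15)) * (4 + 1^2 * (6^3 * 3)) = 966264 / 5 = 193252.80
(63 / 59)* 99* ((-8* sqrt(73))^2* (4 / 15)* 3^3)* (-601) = -630457115904 / 295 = -2137142765.78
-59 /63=-0.94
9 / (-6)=-3 / 2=-1.50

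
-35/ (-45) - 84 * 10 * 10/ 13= -75509/ 117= -645.38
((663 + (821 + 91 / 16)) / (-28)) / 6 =-1135 / 128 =-8.87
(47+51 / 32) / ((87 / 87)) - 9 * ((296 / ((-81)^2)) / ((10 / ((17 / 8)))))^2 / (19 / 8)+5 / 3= 3653963704601 / 72701128800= 50.26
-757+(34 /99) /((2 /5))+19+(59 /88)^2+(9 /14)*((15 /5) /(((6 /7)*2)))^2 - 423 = -80688673 /69696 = -1157.72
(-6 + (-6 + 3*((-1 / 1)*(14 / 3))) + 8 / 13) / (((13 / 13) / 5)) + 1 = -1637 / 13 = -125.92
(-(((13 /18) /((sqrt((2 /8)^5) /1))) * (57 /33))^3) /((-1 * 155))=61723537408 /150396345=410.41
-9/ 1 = -9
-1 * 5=-5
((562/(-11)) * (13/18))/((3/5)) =-18265/297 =-61.50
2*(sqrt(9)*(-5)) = -30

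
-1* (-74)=74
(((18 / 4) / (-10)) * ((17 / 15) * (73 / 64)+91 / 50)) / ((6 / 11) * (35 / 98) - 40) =3451371 / 98080000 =0.04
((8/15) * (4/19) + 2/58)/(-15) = -0.01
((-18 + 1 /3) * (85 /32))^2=20295025 /9216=2202.15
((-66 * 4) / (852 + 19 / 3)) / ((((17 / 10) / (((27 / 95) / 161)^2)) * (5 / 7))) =-1154736 / 1462941895625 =-0.00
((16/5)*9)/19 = 144/95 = 1.52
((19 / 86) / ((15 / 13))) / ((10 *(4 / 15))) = 247 / 3440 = 0.07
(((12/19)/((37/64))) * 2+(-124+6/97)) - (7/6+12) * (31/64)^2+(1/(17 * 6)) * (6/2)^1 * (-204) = -219273765649/1675862016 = -130.84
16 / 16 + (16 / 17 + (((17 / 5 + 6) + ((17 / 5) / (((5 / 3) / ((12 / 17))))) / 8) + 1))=10643 / 850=12.52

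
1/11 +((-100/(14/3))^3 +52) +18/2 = -36894504/3773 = -9778.56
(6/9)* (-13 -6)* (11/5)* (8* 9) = -2006.40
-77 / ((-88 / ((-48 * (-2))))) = 84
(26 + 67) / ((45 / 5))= 31 / 3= 10.33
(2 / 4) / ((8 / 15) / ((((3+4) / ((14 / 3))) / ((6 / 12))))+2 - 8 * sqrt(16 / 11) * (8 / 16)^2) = -2025 * sqrt(11) / 5989 - 24255 / 23956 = -2.13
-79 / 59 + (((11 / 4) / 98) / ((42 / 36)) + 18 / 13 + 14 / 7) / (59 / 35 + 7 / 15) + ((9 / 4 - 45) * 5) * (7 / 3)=-16936733857 / 33975032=-498.51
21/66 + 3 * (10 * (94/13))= 217.24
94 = 94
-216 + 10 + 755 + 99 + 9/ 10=6489/ 10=648.90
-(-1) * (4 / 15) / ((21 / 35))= 4 / 9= 0.44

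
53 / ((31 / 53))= 2809 / 31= 90.61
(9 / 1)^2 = 81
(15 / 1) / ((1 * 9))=5 / 3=1.67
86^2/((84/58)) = 107242/21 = 5106.76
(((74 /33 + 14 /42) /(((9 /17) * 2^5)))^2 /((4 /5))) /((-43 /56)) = -73080875 /1942009344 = -0.04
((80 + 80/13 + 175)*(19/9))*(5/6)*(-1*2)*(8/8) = -322525/351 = -918.87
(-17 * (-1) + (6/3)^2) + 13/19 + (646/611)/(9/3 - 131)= 16104711/742976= 21.68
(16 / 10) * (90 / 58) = 72 / 29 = 2.48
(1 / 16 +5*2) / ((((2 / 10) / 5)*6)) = 4025 / 96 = 41.93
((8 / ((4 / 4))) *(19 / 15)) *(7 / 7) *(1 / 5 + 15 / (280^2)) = 2.03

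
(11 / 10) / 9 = 11 / 90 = 0.12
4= 4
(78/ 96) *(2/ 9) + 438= 31549/ 72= 438.18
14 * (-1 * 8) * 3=-336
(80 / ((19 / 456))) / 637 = 1920 / 637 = 3.01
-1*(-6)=6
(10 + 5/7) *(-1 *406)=-4350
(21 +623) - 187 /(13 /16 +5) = 611.83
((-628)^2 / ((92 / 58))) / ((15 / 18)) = 34311408 / 115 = 298360.07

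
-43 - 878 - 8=-929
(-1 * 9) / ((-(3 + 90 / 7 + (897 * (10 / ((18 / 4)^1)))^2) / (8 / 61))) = 4536 / 15269751739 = 0.00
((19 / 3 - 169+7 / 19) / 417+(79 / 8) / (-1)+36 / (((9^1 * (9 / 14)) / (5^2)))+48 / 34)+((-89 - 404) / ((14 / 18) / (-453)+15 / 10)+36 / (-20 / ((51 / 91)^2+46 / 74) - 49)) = -31951325166171517 / 174738975660312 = -182.85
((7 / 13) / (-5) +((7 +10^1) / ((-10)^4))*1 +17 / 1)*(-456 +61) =-173501459 / 26000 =-6673.13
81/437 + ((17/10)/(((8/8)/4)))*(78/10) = 581487/10925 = 53.23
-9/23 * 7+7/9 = -406/207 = -1.96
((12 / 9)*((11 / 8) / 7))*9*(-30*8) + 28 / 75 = -296804 / 525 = -565.34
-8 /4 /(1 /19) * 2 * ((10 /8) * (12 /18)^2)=-380 /9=-42.22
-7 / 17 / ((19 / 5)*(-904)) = 0.00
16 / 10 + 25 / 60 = 121 / 60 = 2.02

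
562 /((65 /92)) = 51704 /65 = 795.45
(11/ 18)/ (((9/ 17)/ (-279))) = -5797/ 18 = -322.06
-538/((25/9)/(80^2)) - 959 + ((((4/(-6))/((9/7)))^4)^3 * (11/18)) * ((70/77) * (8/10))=-1240511.00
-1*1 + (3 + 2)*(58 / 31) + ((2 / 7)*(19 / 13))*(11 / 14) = 171462 / 19747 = 8.68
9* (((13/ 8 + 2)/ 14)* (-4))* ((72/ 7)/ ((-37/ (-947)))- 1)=-17728425/ 7252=-2444.63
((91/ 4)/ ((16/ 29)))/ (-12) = -2639/ 768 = -3.44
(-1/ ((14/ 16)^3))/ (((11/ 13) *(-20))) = 1664/ 18865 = 0.09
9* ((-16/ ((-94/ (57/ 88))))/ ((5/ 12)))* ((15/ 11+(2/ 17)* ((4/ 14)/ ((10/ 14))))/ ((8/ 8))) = 8119764/ 2416975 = 3.36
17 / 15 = 1.13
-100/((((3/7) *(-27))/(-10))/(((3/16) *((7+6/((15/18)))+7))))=-343.52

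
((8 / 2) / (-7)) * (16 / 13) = -64 / 91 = -0.70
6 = 6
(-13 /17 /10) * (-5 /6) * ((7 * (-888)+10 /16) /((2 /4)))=-646399 /816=-792.16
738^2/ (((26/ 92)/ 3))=75160872/ 13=5781605.54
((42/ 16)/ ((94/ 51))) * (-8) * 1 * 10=-113.94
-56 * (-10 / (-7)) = -80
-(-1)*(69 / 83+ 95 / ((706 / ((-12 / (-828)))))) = 0.83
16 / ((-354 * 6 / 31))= -124 / 531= -0.23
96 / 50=48 / 25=1.92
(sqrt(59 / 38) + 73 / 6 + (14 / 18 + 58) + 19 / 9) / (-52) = -1315 / 936 -sqrt(2242) / 1976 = -1.43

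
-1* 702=-702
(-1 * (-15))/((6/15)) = 75/2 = 37.50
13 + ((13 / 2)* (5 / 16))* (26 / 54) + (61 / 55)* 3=822347 / 47520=17.31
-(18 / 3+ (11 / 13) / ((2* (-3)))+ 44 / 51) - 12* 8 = -45403 / 442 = -102.72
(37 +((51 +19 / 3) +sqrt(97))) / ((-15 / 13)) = -3679 / 45 - 13 * sqrt(97) / 15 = -90.29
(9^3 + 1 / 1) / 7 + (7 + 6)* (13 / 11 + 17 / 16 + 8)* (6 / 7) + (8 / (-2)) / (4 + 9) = 1746777 / 8008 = 218.13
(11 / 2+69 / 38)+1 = 158 / 19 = 8.32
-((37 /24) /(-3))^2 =-1369 /5184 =-0.26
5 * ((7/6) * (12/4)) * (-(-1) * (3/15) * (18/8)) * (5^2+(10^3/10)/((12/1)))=525/2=262.50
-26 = -26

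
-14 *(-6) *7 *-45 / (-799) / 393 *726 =6403320 / 104669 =61.18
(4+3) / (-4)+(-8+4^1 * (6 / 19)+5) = -265 / 76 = -3.49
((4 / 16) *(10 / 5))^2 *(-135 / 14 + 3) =-93 / 56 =-1.66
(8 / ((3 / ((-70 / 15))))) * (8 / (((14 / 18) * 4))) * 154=-4928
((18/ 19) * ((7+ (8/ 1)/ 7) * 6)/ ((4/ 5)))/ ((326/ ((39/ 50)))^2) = 123201/ 371966000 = 0.00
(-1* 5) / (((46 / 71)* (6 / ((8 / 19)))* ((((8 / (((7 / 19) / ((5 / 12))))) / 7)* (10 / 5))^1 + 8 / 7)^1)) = -17395 / 119738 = -0.15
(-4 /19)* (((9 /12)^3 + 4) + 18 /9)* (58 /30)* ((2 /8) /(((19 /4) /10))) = -3973 /2888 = -1.38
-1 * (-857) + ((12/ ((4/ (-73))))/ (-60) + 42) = 18053/ 20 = 902.65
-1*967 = -967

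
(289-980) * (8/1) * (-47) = 259816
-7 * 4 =-28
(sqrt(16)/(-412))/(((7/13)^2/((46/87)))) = -7774/439089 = -0.02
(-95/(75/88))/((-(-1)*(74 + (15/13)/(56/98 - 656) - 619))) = 99724768/487591275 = 0.20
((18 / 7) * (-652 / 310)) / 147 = -1956 / 53165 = -0.04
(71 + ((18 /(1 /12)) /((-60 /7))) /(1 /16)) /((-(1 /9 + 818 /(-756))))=-627858 /1835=-342.16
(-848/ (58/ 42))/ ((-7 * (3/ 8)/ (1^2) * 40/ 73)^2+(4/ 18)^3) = -69181248528/ 234315853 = -295.25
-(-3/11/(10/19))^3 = 185193/1331000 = 0.14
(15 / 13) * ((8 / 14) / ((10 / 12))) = 72 / 91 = 0.79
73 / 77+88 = 6849 / 77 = 88.95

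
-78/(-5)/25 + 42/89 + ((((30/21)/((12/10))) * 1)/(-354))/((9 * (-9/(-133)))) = 1043495849/956994750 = 1.09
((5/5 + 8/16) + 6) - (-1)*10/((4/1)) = 10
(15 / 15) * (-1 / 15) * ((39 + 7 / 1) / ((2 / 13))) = -299 / 15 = -19.93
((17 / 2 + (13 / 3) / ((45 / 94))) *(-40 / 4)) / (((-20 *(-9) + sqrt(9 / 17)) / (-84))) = 45115280 / 550791 - 132692 *sqrt(17) / 1652373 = 81.58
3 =3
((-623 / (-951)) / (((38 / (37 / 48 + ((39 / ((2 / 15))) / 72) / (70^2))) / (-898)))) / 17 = -1450544339 / 2064202560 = -0.70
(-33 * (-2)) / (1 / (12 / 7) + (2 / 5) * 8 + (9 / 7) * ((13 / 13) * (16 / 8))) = 10.39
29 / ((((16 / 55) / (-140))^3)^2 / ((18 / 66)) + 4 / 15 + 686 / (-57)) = -7646533076329833984375 / 3103021408107714765926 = -2.46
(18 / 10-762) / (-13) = 3801 / 65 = 58.48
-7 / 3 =-2.33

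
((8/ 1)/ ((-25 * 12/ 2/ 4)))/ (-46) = 8/ 1725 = 0.00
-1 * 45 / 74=-45 / 74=-0.61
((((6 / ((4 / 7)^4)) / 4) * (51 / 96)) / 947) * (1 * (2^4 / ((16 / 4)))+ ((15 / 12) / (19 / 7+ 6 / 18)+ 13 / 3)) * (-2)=-274086155 / 1986002944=-0.14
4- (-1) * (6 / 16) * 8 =7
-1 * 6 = -6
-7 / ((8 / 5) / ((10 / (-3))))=175 / 12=14.58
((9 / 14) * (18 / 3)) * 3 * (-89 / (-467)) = 7209 / 3269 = 2.21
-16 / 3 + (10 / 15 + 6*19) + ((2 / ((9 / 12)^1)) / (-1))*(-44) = 680 / 3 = 226.67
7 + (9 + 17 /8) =145 /8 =18.12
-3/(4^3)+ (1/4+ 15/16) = 73/64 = 1.14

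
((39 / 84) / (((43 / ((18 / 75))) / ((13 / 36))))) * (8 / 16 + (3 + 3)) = 2197 / 361200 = 0.01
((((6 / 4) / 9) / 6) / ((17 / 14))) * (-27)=-21 / 34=-0.62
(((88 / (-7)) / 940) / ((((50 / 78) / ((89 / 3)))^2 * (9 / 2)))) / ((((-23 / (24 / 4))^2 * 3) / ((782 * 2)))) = -16020951232 / 70940625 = -225.84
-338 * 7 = -2366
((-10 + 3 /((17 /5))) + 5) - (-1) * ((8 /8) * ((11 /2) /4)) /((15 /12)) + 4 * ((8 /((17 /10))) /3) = 1661 /510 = 3.26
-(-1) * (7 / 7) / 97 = 1 / 97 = 0.01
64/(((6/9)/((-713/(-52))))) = 17112/13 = 1316.31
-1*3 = -3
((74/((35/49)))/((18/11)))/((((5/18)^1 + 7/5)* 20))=2849/1510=1.89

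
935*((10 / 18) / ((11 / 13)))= 5525 / 9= 613.89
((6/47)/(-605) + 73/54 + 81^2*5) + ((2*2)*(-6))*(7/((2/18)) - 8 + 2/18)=48342883441/1535490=31483.68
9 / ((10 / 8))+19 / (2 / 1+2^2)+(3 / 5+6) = 509 / 30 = 16.97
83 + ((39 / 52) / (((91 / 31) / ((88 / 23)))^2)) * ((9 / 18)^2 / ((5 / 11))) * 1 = 83.70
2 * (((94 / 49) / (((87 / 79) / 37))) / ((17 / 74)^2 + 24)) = 3009193424 / 561492519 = 5.36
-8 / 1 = -8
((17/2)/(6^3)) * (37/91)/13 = 0.00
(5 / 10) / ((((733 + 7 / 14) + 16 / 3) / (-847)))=-231 / 403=-0.57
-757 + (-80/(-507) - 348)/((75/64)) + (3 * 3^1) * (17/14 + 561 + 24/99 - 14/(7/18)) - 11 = 21510206189/5855850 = 3673.29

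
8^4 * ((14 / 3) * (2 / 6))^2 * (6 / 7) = 229376 / 27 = 8495.41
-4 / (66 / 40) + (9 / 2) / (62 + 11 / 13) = -126859 / 53922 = -2.35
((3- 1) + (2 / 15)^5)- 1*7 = -3796843 / 759375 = -5.00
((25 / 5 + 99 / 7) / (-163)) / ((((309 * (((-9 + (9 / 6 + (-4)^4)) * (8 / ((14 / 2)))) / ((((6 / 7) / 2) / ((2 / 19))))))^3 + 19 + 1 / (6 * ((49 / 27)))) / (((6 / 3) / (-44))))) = 6433742 / 12068607592320935997605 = 0.00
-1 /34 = -0.03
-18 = -18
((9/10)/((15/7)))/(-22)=-21/1100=-0.02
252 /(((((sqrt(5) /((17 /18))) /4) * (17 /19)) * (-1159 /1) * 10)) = -28 * sqrt(5) /1525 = -0.04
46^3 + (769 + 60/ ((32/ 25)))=98151.88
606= 606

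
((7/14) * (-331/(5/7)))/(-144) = 2317/1440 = 1.61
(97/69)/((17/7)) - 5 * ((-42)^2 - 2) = -10333451/1173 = -8809.42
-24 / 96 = -1 / 4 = -0.25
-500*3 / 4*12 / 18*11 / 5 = -550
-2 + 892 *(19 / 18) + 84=9212 / 9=1023.56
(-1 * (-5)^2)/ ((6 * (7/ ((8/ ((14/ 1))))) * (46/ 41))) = -1025/ 3381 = -0.30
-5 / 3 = -1.67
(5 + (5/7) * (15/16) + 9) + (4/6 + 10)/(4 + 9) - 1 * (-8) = 102605/4368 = 23.49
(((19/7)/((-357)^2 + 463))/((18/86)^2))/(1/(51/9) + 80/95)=0.00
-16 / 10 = -8 / 5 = -1.60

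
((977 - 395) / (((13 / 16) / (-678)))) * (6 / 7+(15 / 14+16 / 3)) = -3526792.09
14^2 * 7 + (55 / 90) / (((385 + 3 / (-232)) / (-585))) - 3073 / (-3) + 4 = 642922897 / 267951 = 2399.40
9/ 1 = 9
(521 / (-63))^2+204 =1081117 / 3969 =272.39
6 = 6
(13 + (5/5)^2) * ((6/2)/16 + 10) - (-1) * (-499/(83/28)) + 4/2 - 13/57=-906097/37848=-23.94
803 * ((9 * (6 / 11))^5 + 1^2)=33530803475 / 14641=2290198.99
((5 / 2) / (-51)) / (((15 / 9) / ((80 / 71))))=-40 / 1207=-0.03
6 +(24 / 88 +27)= 366 / 11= 33.27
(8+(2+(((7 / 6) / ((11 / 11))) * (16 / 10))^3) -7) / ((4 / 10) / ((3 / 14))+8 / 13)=417001 / 108900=3.83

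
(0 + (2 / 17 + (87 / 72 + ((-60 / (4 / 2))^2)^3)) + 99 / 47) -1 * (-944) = 13979322167963 / 19176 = 729000947.43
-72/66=-12/11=-1.09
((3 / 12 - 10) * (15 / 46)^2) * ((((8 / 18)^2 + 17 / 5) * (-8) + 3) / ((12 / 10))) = 3393325 / 152352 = 22.27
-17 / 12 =-1.42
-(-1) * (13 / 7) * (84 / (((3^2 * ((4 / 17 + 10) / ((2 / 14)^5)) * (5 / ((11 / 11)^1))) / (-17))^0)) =156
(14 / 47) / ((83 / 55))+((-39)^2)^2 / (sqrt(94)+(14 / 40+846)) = 1018484606424490 / 372526942943 - 308458800 * sqrt(94) / 95495243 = 2702.67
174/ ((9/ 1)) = 58/ 3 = 19.33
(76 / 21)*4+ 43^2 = 39133 / 21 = 1863.48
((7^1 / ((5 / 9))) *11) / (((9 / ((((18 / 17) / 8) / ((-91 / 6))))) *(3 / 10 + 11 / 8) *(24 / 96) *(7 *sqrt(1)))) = -4752 / 103649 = -0.05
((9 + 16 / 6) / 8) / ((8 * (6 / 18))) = 35 / 64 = 0.55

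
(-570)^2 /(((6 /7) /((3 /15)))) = 75810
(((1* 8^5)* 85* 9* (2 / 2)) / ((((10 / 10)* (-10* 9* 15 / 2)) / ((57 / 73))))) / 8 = -1323008 / 365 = -3624.68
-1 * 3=-3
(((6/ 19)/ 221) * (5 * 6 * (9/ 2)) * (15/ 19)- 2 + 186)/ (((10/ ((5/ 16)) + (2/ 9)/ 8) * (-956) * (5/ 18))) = -2380080348/ 109925054135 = -0.02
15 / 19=0.79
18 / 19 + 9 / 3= 75 / 19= 3.95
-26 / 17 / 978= -13 / 8313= -0.00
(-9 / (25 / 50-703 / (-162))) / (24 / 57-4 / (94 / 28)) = 650997 / 269696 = 2.41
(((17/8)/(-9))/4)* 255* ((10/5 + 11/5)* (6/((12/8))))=-2023/8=-252.88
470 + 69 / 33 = 5193 / 11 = 472.09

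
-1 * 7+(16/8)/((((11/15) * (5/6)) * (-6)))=-83/11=-7.55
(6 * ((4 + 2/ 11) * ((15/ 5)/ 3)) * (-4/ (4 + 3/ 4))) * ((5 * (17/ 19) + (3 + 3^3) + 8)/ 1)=-897.43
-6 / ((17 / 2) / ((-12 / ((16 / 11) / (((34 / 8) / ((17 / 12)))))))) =297 / 17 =17.47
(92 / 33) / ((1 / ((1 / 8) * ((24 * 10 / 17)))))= 920 / 187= 4.92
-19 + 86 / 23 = -15.26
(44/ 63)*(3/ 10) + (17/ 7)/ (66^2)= 0.21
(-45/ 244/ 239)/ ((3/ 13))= -195/ 58316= -0.00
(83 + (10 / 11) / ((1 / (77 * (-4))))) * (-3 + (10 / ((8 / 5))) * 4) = -4334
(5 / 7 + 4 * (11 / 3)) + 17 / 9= 1088 / 63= 17.27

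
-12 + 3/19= -225/19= -11.84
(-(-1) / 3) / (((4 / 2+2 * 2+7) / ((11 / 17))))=11 / 663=0.02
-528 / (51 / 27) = -4752 / 17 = -279.53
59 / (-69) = -59 / 69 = -0.86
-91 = -91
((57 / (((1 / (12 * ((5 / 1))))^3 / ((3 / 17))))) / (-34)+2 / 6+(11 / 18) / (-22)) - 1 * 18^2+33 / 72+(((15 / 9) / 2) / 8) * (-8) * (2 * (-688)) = -1312562057 / 20808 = -63079.68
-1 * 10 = -10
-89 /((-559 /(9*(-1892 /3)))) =-903.69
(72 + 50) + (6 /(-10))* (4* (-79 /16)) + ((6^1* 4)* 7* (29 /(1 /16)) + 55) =1562817 /20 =78140.85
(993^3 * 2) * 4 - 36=7833173220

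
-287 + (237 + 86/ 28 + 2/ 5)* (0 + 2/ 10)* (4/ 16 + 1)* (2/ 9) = -114929/ 420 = -273.64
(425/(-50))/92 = -17/184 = -0.09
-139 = -139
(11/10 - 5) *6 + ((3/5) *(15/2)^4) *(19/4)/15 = 184887/320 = 577.77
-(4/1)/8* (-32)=16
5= 5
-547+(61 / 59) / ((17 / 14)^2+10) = -72570021 / 132691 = -546.91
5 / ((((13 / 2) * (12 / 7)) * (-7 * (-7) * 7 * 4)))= 5 / 15288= 0.00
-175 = -175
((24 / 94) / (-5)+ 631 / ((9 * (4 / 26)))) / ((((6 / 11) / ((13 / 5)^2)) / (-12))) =-3583202051 / 52875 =-67767.41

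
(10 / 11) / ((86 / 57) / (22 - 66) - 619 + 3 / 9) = -380 / 258617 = -0.00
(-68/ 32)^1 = -2.12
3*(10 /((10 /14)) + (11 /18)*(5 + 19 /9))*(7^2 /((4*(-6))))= -36407 /324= -112.37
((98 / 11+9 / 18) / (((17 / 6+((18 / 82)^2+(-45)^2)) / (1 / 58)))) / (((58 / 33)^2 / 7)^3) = 3821656971713427 / 4105488225415340416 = 0.00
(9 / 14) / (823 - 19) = 3 / 3752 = 0.00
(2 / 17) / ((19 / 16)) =0.10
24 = 24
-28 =-28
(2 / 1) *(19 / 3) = 12.67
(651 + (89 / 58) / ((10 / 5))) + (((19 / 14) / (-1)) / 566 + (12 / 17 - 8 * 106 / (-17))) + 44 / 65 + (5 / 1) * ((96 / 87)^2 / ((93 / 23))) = 241245186830933 / 342417296130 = 704.54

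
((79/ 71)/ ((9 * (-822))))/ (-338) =79/ 177537204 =0.00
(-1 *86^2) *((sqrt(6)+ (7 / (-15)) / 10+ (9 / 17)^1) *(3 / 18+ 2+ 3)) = -114638 *sqrt(6) / 3 -70559689 / 3825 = -112048.51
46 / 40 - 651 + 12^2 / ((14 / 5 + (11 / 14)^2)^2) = -143005813597 / 224316020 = -637.52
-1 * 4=-4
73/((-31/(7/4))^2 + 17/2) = 7154/31585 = 0.23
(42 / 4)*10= 105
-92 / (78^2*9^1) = -23 / 13689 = -0.00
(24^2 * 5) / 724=720 / 181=3.98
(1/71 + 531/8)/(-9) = -37709/5112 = -7.38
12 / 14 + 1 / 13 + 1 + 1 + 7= 904 / 91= 9.93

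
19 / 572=0.03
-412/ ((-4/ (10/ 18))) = 515/ 9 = 57.22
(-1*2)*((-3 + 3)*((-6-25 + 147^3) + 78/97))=0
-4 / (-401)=0.01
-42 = -42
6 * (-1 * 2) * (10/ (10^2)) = -6/ 5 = -1.20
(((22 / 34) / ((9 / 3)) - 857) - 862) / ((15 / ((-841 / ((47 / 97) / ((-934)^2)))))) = 6238110164845096 / 35955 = 173497710049.93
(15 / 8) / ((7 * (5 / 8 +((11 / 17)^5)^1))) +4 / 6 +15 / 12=1605992833 / 704566212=2.28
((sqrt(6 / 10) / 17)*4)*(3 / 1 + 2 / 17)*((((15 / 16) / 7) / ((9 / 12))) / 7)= 53*sqrt(15) / 14161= 0.01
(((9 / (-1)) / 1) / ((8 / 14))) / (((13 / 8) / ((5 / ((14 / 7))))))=-315 / 13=-24.23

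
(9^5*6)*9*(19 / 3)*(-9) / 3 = -60584274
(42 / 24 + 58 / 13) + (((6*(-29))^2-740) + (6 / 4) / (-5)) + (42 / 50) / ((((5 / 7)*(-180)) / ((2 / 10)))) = 7200840619 / 243750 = 29541.91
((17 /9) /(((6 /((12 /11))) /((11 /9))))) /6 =17 /243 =0.07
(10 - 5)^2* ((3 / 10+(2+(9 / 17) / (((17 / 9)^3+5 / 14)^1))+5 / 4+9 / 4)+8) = 427080705 / 1231259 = 346.87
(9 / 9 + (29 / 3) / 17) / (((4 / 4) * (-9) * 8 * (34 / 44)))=-220 / 7803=-0.03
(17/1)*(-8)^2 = 1088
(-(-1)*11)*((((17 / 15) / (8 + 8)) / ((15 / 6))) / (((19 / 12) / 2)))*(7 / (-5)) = -1309 / 2375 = -0.55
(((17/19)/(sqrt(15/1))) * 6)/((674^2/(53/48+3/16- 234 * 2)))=-190417 * sqrt(15)/517874640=-0.00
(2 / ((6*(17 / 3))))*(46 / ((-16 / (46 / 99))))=-529 / 6732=-0.08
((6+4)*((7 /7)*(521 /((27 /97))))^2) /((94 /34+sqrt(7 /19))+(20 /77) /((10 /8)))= 411928787044212515 /33493099698 - 21881052722512445*sqrt(133) /100479299094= 9787506.08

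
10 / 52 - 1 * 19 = -489 / 26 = -18.81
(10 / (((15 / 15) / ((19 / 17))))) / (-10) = -1.12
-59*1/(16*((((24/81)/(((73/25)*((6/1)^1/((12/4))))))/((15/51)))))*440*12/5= -3837537/170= -22573.75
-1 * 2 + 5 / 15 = -5 / 3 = -1.67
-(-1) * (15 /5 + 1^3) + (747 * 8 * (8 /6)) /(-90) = -1268 /15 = -84.53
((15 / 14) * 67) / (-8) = -1005 / 112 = -8.97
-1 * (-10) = 10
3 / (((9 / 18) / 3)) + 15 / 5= 21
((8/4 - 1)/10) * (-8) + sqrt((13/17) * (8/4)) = 0.44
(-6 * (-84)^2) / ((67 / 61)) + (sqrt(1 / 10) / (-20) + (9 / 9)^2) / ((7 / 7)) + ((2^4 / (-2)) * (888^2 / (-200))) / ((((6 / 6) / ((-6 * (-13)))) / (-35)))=-28859428753 / 335 - sqrt(10) / 200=-86147548.53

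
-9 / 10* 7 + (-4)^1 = -103 / 10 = -10.30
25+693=718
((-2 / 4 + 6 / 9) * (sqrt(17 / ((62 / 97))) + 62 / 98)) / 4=31 / 1176 + sqrt(102238) / 1488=0.24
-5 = -5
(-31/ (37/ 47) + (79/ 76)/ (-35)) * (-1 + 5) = -3878543/ 24605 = -157.63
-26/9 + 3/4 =-77/36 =-2.14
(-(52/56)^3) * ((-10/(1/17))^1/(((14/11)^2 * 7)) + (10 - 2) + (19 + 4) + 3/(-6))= -11685843/941192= -12.42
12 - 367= -355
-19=-19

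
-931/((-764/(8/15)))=1862/2865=0.65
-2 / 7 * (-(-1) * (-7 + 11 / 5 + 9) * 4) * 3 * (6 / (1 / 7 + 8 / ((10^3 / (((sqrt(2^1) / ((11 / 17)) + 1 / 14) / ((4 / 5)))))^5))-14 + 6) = -36990782323238958698273376727017244400367247644096 / 75553068470798068767730730310044252669034308645 + 55665945716530176688952180736000000000 * sqrt(2) / 15110613694159613753546146062008850533806861729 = -489.60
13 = 13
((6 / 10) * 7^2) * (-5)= -147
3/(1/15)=45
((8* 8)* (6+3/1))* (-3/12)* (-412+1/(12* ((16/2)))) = 118653/2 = 59326.50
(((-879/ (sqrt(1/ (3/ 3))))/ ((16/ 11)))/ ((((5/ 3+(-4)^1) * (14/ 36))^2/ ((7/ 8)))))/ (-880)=640791/ 878080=0.73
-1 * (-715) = 715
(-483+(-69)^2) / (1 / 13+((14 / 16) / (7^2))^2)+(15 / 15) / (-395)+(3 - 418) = 68373971106 / 1243855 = 54969.41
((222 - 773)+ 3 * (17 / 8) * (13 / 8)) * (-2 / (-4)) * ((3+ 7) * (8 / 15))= -34601 / 24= -1441.71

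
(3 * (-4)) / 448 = -3 / 112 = -0.03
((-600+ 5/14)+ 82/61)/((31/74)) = -18905039/13237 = -1428.20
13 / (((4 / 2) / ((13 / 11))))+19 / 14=696 / 77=9.04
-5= -5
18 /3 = 6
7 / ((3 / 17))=119 / 3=39.67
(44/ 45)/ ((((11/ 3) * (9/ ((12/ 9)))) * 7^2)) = 0.00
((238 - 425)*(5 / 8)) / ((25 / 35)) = -1309 / 8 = -163.62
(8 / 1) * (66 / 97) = 528 / 97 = 5.44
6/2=3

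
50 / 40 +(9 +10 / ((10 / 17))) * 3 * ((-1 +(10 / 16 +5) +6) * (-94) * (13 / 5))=-810181 / 4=-202545.25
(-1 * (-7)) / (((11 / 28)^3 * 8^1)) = 19208 / 1331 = 14.43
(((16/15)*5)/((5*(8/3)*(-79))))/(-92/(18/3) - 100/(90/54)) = 3/44635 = 0.00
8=8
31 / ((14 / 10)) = 155 / 7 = 22.14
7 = 7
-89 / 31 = -2.87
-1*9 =-9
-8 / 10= -4 / 5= -0.80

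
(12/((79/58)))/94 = 348/3713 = 0.09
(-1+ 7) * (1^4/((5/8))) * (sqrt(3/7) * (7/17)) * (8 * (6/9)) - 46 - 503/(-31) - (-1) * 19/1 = -334/31+ 256 * sqrt(21)/85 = 3.03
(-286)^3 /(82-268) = 11696828 /93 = 125772.34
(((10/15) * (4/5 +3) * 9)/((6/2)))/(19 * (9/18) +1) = 76/105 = 0.72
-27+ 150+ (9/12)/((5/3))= 2469/20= 123.45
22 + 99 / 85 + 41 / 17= 25.58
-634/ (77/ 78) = -49452/ 77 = -642.23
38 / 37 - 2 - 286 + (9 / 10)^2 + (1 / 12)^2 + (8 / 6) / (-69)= -876726809 / 3063600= -286.18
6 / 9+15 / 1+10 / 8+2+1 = 239 / 12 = 19.92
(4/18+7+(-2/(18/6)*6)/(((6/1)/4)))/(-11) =-0.41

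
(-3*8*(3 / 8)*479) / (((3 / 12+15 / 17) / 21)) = -879444 / 11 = -79949.45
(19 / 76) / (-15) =-1 / 60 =-0.02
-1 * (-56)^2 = -3136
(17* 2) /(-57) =-34 /57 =-0.60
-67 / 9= -7.44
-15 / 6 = -5 / 2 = -2.50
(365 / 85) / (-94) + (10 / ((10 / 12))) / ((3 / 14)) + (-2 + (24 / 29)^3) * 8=44.49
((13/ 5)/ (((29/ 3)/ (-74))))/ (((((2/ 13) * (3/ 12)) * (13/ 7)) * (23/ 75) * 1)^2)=-636363000/ 15341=-41481.19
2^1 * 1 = 2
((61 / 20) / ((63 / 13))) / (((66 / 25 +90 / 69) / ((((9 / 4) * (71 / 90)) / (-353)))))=-1294969 / 1614017664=-0.00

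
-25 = -25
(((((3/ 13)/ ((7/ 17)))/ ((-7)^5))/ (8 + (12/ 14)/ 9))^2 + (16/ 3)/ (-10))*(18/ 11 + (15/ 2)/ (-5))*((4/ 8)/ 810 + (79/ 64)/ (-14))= 242671051509151807/ 38111217105177216000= 0.01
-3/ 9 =-1/ 3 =-0.33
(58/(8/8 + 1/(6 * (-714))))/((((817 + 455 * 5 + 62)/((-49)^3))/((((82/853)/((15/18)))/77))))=-1027312950384/316877562265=-3.24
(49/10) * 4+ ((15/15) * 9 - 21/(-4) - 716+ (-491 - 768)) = -38823/20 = -1941.15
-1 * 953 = -953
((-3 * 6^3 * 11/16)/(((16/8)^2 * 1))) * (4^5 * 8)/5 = -912384/5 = -182476.80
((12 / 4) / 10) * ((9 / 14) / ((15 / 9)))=81 / 700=0.12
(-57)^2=3249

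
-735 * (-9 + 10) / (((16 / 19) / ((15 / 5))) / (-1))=41895 / 16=2618.44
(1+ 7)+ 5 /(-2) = 11 /2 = 5.50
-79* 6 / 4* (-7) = 1659 / 2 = 829.50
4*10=40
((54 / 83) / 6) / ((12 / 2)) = 3 / 166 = 0.02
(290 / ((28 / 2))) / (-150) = -29 / 210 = -0.14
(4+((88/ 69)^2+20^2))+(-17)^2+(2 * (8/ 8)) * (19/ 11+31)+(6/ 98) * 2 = 1950818369/ 2566179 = 760.20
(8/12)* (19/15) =38/45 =0.84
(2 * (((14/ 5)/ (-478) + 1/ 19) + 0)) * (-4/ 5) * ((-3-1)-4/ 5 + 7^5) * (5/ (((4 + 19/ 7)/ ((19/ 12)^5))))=-4521688180303/ 485265600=-9317.97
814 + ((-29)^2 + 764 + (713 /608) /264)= 388279241 /160512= 2419.00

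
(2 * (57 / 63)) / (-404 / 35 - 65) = -10 / 423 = -0.02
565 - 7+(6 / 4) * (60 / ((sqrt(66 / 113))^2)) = 7833 / 11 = 712.09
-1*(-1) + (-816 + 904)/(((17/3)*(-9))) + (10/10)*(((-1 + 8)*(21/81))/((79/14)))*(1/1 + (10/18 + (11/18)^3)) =-16051319/105737076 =-0.15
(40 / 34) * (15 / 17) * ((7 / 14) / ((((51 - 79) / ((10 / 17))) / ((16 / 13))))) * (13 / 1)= -6000 / 34391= -0.17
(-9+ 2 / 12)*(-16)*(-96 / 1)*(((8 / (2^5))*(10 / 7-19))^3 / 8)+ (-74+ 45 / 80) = 788604583 / 5488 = 143696.17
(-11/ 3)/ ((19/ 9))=-33/ 19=-1.74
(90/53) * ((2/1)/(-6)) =-0.57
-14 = -14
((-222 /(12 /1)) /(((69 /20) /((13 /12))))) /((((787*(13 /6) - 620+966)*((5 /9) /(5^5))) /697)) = -3143034375 /283061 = -11103.74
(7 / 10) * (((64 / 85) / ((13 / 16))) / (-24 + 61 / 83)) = -297472 / 10668775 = -0.03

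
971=971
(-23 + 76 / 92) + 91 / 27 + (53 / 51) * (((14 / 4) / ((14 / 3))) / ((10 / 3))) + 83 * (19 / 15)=36554083 / 422280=86.56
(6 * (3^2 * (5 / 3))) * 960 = 86400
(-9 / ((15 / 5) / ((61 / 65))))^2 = 33489 / 4225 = 7.93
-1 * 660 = -660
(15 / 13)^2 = 225 / 169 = 1.33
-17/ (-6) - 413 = -2461/ 6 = -410.17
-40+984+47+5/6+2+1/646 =963026/969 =993.83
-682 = -682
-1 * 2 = -2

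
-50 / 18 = -25 / 9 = -2.78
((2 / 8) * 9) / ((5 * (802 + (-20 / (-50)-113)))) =1 / 1532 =0.00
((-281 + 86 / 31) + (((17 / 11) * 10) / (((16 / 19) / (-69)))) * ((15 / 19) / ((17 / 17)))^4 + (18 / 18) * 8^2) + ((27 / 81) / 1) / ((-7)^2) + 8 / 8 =-705.13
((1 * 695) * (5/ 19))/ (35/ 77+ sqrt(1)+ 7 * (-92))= -38225/ 134292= -0.28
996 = 996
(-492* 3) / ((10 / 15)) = -2214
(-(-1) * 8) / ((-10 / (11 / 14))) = -22 / 35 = -0.63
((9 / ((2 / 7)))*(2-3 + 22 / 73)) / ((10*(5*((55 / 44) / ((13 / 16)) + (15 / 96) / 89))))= -0.29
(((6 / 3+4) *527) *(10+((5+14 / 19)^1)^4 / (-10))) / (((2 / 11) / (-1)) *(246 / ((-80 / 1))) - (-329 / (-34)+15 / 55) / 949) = -143792804772348732 / 253754404829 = -566661.32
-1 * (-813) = 813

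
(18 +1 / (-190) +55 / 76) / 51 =2371 / 6460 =0.37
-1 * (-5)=5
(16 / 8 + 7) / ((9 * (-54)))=-1 / 54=-0.02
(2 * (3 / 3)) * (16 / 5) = 32 / 5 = 6.40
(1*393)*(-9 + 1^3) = -3144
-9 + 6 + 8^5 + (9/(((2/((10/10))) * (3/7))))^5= 5132581/32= 160393.16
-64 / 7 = -9.14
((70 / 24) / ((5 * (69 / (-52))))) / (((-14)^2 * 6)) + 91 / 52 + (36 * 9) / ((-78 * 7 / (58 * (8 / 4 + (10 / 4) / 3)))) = -43295047 / 452088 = -95.77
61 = 61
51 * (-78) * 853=-3393234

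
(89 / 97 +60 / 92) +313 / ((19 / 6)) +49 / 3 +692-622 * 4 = -213545803 / 127167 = -1679.25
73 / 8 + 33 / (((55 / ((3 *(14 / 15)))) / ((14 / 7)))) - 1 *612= -119903 / 200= -599.52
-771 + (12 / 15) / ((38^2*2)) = -2783309 / 3610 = -771.00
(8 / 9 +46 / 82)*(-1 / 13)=-535 / 4797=-0.11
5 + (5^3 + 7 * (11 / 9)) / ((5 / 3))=1277 / 15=85.13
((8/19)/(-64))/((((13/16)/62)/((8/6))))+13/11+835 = 6810262/8151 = 835.51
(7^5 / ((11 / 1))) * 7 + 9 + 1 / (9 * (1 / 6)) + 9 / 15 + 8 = 1767749 / 165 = 10713.63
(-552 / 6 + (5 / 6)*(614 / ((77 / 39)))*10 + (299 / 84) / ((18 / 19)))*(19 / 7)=791067793 / 116424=6794.71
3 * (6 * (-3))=-54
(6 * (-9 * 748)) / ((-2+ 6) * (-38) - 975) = 40392 / 1127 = 35.84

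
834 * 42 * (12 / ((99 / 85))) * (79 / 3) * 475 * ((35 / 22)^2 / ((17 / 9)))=8050857412500 / 1331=6048728333.96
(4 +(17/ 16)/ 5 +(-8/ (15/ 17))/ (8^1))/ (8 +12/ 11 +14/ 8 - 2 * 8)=-0.60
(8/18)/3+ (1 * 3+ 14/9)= 127/27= 4.70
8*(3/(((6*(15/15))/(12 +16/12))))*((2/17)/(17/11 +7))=1760/2397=0.73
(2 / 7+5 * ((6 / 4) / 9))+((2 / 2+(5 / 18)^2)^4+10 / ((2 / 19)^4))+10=6284040303383959 / 77139724032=81463.09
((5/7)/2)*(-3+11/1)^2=160/7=22.86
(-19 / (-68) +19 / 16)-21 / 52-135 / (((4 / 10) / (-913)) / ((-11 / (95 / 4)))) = -9588181539 / 67184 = -142715.25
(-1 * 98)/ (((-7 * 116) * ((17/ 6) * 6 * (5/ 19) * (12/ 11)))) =1463/ 59160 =0.02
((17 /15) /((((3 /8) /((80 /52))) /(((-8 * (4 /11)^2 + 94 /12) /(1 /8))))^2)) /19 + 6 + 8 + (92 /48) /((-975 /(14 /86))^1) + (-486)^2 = 11748265212458377531 /49123101069900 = 239159.68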